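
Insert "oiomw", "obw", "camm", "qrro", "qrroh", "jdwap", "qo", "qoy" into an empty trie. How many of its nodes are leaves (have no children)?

6

A leaf is a node with no children — equivalently, the end of a word that is not a proper prefix of any other stored word.
Those words: "camm", "jdwap", "obw", "oiomw", "qoy", "qrroh"
Leaf count: 6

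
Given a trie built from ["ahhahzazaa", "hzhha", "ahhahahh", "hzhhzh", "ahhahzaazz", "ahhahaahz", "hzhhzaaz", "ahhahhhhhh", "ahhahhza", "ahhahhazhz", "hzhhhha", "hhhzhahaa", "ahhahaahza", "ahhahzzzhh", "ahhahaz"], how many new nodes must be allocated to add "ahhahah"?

0

Every character of "ahhahah" already lies on an existing path (it is a prefix of some stored word).
No new nodes are needed: 0.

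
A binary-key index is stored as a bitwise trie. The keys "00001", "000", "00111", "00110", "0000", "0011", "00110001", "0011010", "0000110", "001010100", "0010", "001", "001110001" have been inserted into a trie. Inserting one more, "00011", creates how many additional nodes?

2

Walking "00011" from the root, the first 3 characters ("000") follow existing edges; "1" is the first miss.
So 5 − 3 = 2 new nodes.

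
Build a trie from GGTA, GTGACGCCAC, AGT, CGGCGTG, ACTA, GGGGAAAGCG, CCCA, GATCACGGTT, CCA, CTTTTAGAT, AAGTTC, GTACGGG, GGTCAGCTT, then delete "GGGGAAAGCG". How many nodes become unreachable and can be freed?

After clearing the end-marker at "GGGGAAAGCG", prune upward until reaching a node still needed by another word.
The suffix "GGAAAGCG" (8 nodes) is used only by "GGGGAAAGCG"; the node for "GG" still has the child "T", so pruning stops there.
Nodes removed: 8

8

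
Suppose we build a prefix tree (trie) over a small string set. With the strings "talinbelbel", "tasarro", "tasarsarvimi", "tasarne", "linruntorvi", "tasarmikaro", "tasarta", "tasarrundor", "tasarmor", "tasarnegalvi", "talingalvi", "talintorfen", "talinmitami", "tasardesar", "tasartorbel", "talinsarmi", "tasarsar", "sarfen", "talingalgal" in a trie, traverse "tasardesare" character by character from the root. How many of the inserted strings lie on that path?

1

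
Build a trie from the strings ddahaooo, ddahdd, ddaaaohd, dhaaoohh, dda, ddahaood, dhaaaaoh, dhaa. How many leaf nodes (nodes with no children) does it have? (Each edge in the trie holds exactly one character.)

A leaf is a node with no children — equivalently, the end of a word that is not a proper prefix of any other stored word.
Those words: "ddaaaohd", "ddahaood", "ddahaooo", "ddahdd", "dhaaaaoh", "dhaaoohh"
Leaf count: 6

6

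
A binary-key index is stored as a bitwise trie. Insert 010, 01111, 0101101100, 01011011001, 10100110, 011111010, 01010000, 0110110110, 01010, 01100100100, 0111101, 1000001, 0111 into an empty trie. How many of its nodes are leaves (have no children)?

A leaf is a node with no children — equivalently, the end of a word that is not a proper prefix of any other stored word.
Those words: "01010000", "01011011001", "01100100100", "0110110110", "0111101", "011111010", "1000001", "10100110"
Leaf count: 8

8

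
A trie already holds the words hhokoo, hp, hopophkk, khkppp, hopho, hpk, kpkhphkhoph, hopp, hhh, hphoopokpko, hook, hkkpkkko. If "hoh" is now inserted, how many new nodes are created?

1

The longest prefix of "hoh" already in the trie is "ho" (length 2).
Each of the 1 remaining characters creates one node.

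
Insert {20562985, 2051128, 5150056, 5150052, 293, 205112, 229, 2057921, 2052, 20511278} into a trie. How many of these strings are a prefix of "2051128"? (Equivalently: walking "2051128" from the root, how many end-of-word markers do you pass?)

2

Walk "2051128" from the root; an end-of-word marker is hit whenever a stored word is a prefix of "2051128".
Prefixes of the query that are stored words: "205112", "2051128"
Count: 2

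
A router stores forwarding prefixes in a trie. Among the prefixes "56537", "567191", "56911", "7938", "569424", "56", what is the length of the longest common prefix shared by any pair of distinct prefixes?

3

Equivalently: take the maximum, over all pairs, of their longest common prefix length.
e.g. "56911" and "569424" share the prefix "569" of length 3; no pair shares a longer one.
Longest shared-prefix length: 3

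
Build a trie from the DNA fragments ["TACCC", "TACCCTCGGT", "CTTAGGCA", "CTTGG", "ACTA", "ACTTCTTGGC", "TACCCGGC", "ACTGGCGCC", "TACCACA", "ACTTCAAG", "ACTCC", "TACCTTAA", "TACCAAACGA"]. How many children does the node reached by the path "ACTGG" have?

1

Walk "ACTGG" from the root, arriving at one node.
Characters that immediately follow "ACTGG" among the stored strings: {C}.
That node has 1 child edge.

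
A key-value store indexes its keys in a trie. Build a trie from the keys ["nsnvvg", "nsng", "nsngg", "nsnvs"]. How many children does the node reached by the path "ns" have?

1

The children of the "ns" node are the distinct next characters among strings starting with "ns".
Distinct next characters after "ns": n.
That node has 1 child edge.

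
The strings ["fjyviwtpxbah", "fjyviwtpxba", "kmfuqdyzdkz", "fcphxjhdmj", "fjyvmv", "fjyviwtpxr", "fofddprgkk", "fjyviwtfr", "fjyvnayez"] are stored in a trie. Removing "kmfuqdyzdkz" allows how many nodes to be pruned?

A node on "kmfuqdyzdkz"'s path can go only if nothing else ends at it or branches off below it.
No other word shares any prefix with "kmfuqdyzdkz", so all 11 of its nodes go.
Nodes removed: 11

11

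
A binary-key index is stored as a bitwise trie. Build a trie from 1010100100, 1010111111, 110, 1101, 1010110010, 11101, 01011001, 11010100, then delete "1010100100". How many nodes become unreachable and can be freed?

5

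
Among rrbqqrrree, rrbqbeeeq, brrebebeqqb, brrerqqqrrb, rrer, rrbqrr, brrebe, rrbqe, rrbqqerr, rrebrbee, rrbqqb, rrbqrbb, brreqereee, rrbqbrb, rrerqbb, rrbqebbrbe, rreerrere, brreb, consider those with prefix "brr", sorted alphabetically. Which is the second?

Filter for "brr…" and sort: "brreb", "brrebe", "brrebebeqqb", "brreqereee", "brrerqqqrrb"
The 2nd is brrebe.

brrebe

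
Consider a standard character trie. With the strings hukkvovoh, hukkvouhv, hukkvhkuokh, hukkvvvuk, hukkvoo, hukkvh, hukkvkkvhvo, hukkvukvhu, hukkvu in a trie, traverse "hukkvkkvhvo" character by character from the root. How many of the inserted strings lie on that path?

1

Check each prefix of "hukkvkkvhvo" against the stored set — each match is an end-marker on the path.
Prefixes of the query that are stored words: "hukkvkkvhvo"
Count: 1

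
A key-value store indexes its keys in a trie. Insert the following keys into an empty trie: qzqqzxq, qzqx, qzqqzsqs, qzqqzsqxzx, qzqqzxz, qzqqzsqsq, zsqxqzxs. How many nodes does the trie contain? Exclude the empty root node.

For each word, the new-node count is its length minus the longest prefix already in the trie:
  "qzqqzxq" → 7 new (q, z, q, q, z, x, q)
  "qzqx" → prefix "qzq" already present; 1 new (x)
  "qzqqzsqs" → prefix "qzqqz" already present; 3 new (s, q, s)
  "qzqqzsqxzx" → prefix "qzqqzsq" already present; 3 new (x, z, x)
  "qzqqzxz" → prefix "qzqqzx" already present; 1 new (z)
  "qzqqzsqsq" → prefix "qzqqzsqs" already present; 1 new (q)
  "zsqxqzxs" → 8 new (z, s, q, x, q, z, x, s)
Total nodes = 7 + 1 + 3 + 3 + 1 + 1 + 8 = 24

24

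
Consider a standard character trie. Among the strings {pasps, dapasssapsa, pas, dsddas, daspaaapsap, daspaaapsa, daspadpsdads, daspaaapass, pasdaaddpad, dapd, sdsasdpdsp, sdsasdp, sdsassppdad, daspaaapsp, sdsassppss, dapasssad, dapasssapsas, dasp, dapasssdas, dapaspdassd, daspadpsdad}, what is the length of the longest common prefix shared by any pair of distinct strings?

11

The deepest shared node is where two words last agree before diverging.
e.g. "dapasssapsa" and "dapasssapsas" share the prefix "dapasssapsa" of length 11; no pair shares a longer one.
Longest shared-prefix length: 11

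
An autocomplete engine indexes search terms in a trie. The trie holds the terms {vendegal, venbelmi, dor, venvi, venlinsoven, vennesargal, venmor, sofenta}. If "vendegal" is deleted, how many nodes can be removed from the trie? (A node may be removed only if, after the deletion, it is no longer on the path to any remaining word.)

5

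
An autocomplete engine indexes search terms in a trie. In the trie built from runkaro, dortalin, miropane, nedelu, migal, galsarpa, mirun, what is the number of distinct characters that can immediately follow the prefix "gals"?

1

Walk "gals" from the root, arriving at one node.
Distinct next characters after "gals": a.
That node has 1 child edge.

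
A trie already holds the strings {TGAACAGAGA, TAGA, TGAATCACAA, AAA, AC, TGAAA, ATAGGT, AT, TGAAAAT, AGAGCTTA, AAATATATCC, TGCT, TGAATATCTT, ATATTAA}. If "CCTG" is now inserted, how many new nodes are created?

4

Nothing in the trie begins with "C"; the whole of "CCTG" is new.
4 − 0 = 4 new nodes.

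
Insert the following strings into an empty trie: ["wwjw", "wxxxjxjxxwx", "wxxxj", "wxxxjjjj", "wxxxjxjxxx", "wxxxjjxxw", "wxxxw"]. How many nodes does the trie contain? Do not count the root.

22

Count nodes per top-level branch (shared prefixes stored once):
  'w'-branch (wwjw, wxxxj, wxxxjjjj, wxxxjjxxw, wxxxjxjxxwx, wxxxjxjxxx, wxxxw): 22 nodes
Sum: 22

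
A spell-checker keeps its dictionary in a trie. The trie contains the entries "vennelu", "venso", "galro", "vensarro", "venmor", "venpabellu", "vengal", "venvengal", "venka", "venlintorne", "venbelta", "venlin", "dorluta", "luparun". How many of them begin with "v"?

Walk to "v"; the words in its subtree are exactly those with that prefix.
Matches: "venbelta", "vengal", "venka", "venlin", "venlintorne", "venmor", "vennelu", "venpabellu", "vensarro", "venso", "venvengal"
Count: 11

11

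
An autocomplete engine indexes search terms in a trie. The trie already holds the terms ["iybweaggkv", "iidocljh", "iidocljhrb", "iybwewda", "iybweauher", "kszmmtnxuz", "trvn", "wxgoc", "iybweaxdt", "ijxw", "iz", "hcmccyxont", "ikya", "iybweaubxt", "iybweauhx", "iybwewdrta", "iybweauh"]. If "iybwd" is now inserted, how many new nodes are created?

1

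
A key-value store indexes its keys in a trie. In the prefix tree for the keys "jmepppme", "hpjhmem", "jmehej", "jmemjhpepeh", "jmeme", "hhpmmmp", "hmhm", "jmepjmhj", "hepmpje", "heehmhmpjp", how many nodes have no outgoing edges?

10

A leaf is a node with no children — equivalently, the end of a word that is not a proper prefix of any other stored word.
Those words: "heehmhmpjp", "hepmpje", "hhpmmmp", "hmhm", "hpjhmem", "jmehej", "jmeme", "jmemjhpepeh", "jmepjmhj", "jmepppme"
Leaf count: 10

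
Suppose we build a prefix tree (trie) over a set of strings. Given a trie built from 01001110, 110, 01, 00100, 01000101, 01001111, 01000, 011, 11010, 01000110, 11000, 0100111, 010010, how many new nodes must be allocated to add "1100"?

0

Every character of "1100" already lies on an existing path (it is a prefix of some stored word).
No new nodes are needed: 0.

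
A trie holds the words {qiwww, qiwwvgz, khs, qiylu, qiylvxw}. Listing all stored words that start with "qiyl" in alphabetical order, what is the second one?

qiylvxw

Filter for "qiyl…" and sort: "qiylu", "qiylvxw"
The 2nd is qiylvxw.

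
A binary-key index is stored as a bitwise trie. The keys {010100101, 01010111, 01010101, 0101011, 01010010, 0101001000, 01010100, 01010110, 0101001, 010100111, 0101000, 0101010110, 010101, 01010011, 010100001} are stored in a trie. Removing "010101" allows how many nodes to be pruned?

Walk "010101" from the leaf back toward the root, removing each node that no remaining word uses.
Every node on "010101" is still needed (e.g. by "01010111"), so nothing is freed.
Nodes removed: 0

0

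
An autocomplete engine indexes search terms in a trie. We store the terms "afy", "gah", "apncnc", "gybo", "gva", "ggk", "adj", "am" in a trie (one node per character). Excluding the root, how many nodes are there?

21

Trace insertions, counting only characters that open a new branch:
  "afy" → 3 new (a, f, y)
  "gah" → 3 new (g, a, h)
  "apncnc" → prefix "a" already present; 5 new (p, n, c, n, c)
  "gybo" → prefix "g" already present; 3 new (y, b, o)
  "gva" → prefix "g" already present; 2 new (v, a)
  "ggk" → prefix "g" already present; 2 new (g, k)
  "adj" → prefix "a" already present; 2 new (d, j)
  "am" → prefix "a" already present; 1 new (m)
Total nodes = 3 + 3 + 5 + 3 + 2 + 2 + 2 + 1 = 21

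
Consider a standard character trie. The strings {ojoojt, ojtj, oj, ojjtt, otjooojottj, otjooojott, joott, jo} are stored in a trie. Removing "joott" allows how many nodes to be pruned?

3

Walk "joott" from the leaf back toward the root, removing each node that no remaining word uses.
The suffix "ott" (3 nodes) is used only by "joott"; "jo" is itself a stored word, so pruning stops there.
Nodes removed: 3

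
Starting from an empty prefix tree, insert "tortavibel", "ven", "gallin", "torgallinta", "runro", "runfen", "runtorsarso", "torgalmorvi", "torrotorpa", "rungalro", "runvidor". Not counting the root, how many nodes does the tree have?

Trace insertions, counting only characters that open a new branch:
  "tortavibel" → 10 new (t, o, r, t, a, v, i, b, e, l)
  "ven" → 3 new (v, e, n)
  "gallin" → 6 new (g, a, l, l, i, n)
  "torgallinta" → prefix "tor" already present; 8 new (g, a, l, l, i, n, t, a)
  "runro" → 5 new (r, u, n, r, o)
  "runfen" → prefix "run" already present; 3 new (f, e, n)
  "runtorsarso" → prefix "run" already present; 8 new (t, o, r, s, a, r, s, o)
  "torgalmorvi" → prefix "torgal" already present; 5 new (m, o, r, v, i)
  "torrotorpa" → prefix "tor" already present; 7 new (r, o, t, o, r, p, a)
  "rungalro" → prefix "run" already present; 5 new (g, a, l, r, o)
  "runvidor" → prefix "run" already present; 5 new (v, i, d, o, r)
Total nodes = 10 + 3 + 6 + 8 + 5 + 3 + 8 + 5 + 7 + 5 + 5 = 65

65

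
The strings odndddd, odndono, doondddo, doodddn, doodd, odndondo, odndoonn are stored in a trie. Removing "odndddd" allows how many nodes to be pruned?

3

A node on "odndddd"'s path can go only if nothing else ends at it or branches off below it.
The suffix "ddd" (3 nodes) is used only by "odndddd"; the node for "odnd" still has the child "o", so pruning stops there.
Nodes removed: 3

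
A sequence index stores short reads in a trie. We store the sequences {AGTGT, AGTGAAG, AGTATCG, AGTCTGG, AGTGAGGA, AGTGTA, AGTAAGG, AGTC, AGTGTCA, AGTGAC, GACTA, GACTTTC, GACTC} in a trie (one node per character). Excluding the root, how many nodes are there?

Insert word by word; a character creates a node only if that edge doesn't already exist:
  "AGTGT" → 5 new (A, G, T, G, T)
  "AGTGAAG" → prefix "AGTG" already present; 3 new (A, A, G)
  "AGTATCG" → prefix "AGT" already present; 4 new (A, T, C, G)
  "AGTCTGG" → prefix "AGT" already present; 4 new (C, T, G, G)
  "AGTGAGGA" → prefix "AGTGA" already present; 3 new (G, G, A)
  "AGTGTA" → prefix "AGTGT" already present; 1 new (A)
  "AGTAAGG" → prefix "AGTA" already present; 3 new (A, G, G)
  "AGTC" → prefix "AGTC" already present; 0 new (none)
  "AGTGTCA" → prefix "AGTGT" already present; 2 new (C, A)
  "AGTGAC" → prefix "AGTGA" already present; 1 new (C)
  "GACTA" → 5 new (G, A, C, T, A)
  "GACTTTC" → prefix "GACT" already present; 3 new (T, T, C)
  "GACTC" → prefix "GACT" already present; 1 new (C)
Total nodes = 5 + 3 + 4 + 4 + 3 + 1 + 3 + 0 + 2 + 1 + 5 + 3 + 1 = 35

35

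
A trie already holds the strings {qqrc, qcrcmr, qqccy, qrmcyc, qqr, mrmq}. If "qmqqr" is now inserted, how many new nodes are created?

The longest prefix of "qmqqr" already in the trie is "q" (length 1).
New nodes needed: |"qmqqr"| − 1 = 5 − 1 = 4.

4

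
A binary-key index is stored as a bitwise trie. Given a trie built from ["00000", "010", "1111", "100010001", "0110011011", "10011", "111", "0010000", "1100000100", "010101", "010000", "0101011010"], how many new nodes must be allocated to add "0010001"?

The longest prefix of "0010001" already in the trie is "001000" (length 6).
New nodes needed: |"0010001"| − 6 = 7 − 6 = 1.

1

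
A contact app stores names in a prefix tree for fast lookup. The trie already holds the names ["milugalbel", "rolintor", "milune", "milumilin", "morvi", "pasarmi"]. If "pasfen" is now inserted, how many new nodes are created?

Walking "pasfen" from the root, the first 3 characters ("pas") follow existing edges; "f" is the first miss.
So 6 − 3 = 3 new nodes.

3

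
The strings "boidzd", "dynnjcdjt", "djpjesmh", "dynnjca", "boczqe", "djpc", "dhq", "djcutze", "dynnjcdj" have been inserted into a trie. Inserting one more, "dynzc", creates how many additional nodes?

"dyn" is already a path in the trie; the remaining "zc" must be added.
Each of the 2 remaining characters creates one node.

2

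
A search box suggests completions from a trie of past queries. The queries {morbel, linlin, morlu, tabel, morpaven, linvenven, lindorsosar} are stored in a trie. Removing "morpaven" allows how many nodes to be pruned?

5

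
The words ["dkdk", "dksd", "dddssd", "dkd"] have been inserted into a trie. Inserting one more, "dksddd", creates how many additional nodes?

2

Walking "dksddd" from the root, the first 4 characters ("dksd") follow existing edges; "d" is the first miss.
So 6 − 4 = 2 new nodes.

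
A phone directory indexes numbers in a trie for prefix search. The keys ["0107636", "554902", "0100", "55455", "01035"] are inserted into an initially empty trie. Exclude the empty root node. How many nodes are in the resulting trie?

18

Insert word by word; a character creates a node only if that edge doesn't already exist:
  "0107636" → 7 new (0, 1, 0, 7, 6, 3, 6)
  "554902" → 6 new (5, 5, 4, 9, 0, 2)
  "0100" → prefix "010" already present; 1 new (0)
  "55455" → prefix "554" already present; 2 new (5, 5)
  "01035" → prefix "010" already present; 2 new (3, 5)
Total nodes = 7 + 6 + 1 + 2 + 2 = 18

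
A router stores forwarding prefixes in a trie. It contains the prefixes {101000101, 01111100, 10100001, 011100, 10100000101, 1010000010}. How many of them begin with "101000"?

Filter for entries beginning with "101000":
Words under "101000": 1010000010, 10100000101, 10100001, 101000101
Count: 4

4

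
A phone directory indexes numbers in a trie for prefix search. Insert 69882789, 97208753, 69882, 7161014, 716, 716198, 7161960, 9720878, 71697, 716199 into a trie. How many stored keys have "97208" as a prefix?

Traverse to the node for "97208", then collect every word in that subtree.
Words under "97208": 97208753, 9720878
Count: 2

2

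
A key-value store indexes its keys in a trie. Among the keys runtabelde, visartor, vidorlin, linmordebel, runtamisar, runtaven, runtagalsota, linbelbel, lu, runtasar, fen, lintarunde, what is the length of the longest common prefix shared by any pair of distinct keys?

Equivalently: take the maximum, over all pairs, of their longest common prefix length.
e.g. "runtabelde" and "runtagalsota" share the prefix "runta" of length 5; no pair shares a longer one.
Longest shared-prefix length: 5

5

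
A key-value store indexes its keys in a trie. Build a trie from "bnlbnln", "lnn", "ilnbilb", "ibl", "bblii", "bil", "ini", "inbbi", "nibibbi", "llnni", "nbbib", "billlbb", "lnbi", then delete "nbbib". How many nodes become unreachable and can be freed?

4

After clearing the end-marker at "nbbib", prune upward until reaching a node still needed by another word.
The suffix "bbib" (4 nodes) is used only by "nbbib"; the node for "n" still has the child "i", so pruning stops there.
Nodes removed: 4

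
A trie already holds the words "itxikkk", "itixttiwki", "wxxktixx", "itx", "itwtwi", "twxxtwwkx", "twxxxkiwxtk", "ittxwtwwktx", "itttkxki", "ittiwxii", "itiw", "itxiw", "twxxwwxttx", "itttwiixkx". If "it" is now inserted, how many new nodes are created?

"it" is already a full path in the trie; only an end-marker is added.
No new nodes are needed: 0.

0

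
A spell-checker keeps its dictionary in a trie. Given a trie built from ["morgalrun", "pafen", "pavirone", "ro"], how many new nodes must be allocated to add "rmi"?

"r" is already a path in the trie; the remaining "mi" must be added.
So 3 − 1 = 2 new nodes.

2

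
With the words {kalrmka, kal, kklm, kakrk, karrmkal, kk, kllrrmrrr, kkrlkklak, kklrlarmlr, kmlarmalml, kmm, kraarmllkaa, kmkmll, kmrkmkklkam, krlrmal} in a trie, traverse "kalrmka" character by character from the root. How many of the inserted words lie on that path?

Traverse "kalrmka" character by character; count nodes along the way that are marked as word ends.
Prefixes of the query that are stored words: "kal", "kalrmka"
Count: 2

2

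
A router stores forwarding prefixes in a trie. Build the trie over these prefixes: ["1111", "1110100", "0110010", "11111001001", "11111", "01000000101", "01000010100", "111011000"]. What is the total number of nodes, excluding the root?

40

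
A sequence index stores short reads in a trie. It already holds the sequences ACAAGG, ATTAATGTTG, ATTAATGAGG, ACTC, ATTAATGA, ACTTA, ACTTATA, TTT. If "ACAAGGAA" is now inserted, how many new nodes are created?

"ACAAGG" is already a path in the trie; the remaining "AA" must be added.
New nodes needed: |"ACAAGGAA"| − 6 = 8 − 6 = 2.

2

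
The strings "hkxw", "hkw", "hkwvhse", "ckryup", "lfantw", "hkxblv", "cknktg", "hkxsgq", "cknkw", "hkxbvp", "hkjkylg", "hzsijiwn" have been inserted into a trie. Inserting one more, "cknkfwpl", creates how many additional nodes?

Walking "cknkfwpl" from the root, the first 4 characters ("cknk") follow existing edges; "f" is the first miss.
So 8 − 4 = 4 new nodes.

4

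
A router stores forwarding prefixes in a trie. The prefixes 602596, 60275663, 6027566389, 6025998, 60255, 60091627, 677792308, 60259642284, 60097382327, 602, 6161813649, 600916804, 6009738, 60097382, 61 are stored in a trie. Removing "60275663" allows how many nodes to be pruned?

Walk "60275663" from the leaf back toward the root, removing each node that no remaining word uses.
Every node on "60275663" is still needed (e.g. by "6027566389"), so nothing is freed.
Nodes removed: 0

0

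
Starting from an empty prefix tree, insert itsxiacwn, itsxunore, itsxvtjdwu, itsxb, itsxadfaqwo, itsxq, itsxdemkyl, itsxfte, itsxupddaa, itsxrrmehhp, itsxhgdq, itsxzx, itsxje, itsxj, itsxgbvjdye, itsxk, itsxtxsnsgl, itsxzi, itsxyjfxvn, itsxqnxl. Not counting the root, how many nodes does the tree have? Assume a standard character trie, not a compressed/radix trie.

83

Insert word by word; a character creates a node only if that edge doesn't already exist:
  "itsxiacwn" → 9 new (i, t, s, x, i, a, c, w, n)
  "itsxunore" → prefix "itsx" already present; 5 new (u, n, o, r, e)
  "itsxvtjdwu" → prefix "itsx" already present; 6 new (v, t, j, d, w, u)
  "itsxb" → prefix "itsx" already present; 1 new (b)
  "itsxadfaqwo" → prefix "itsx" already present; 7 new (a, d, f, a, q, w, o)
  "itsxq" → prefix "itsx" already present; 1 new (q)
  "itsxdemkyl" → prefix "itsx" already present; 6 new (d, e, m, k, y, l)
  "itsxfte" → prefix "itsx" already present; 3 new (f, t, e)
  "itsxupddaa" → prefix "itsxu" already present; 5 new (p, d, d, a, a)
  "itsxrrmehhp" → prefix "itsx" already present; 7 new (r, r, m, e, h, h, p)
  "itsxhgdq" → prefix "itsx" already present; 4 new (h, g, d, q)
  "itsxzx" → prefix "itsx" already present; 2 new (z, x)
  "itsxje" → prefix "itsx" already present; 2 new (j, e)
  "itsxj" → prefix "itsxj" already present; 0 new (none)
  "itsxgbvjdye" → prefix "itsx" already present; 7 new (g, b, v, j, d, y, e)
  "itsxk" → prefix "itsx" already present; 1 new (k)
  "itsxtxsnsgl" → prefix "itsx" already present; 7 new (t, x, s, n, s, g, l)
  "itsxzi" → prefix "itsxz" already present; 1 new (i)
  "itsxyjfxvn" → prefix "itsx" already present; 6 new (y, j, f, x, v, n)
  "itsxqnxl" → prefix "itsxq" already present; 3 new (n, x, l)
Total nodes = 9 + 5 + 6 + 1 + 7 + 1 + 6 + 3 + 5 + 7 + 4 + 2 + 2 + 0 + 7 + 1 + 7 + 1 + 6 + 3 = 83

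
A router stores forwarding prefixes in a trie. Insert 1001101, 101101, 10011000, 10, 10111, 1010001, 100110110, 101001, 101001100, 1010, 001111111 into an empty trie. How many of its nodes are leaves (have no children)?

7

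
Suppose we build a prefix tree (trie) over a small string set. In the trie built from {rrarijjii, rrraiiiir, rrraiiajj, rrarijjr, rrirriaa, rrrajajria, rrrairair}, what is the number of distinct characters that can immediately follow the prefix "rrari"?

Walk "rrari" from the root, arriving at one node.
Distinct next characters after "rrari": j.
That node has 1 child edge.

1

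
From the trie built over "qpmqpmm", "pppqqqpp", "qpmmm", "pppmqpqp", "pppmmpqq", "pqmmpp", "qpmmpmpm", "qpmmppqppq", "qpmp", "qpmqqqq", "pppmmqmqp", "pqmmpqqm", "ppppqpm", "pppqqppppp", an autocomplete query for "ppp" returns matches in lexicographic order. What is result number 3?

Words with prefix "ppp", in lexicographic order: "pppmmpqq", "pppmmqmqp", "pppmqpqp", "ppppqpm", "pppqqppppp", "pppqqqpp"
Position 3: pppmqpqp

pppmqpqp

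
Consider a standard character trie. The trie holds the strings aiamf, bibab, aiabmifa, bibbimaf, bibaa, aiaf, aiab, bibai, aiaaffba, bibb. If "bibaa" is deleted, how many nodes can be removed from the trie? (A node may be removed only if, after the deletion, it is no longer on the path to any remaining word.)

1

After clearing the end-marker at "bibaa", prune upward until reaching a node still needed by another word.
The suffix "a" (1 node) is used only by "bibaa"; the node for "biba" still has the child "b", so pruning stops there.
Nodes removed: 1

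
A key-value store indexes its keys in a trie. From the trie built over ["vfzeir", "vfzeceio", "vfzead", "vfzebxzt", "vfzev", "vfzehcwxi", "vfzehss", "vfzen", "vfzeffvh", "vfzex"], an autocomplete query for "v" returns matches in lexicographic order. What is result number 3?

vfzeceio

Words with prefix "v", in lexicographic order: "vfzead", "vfzebxzt", "vfzeceio", "vfzeffvh", "vfzehcwxi", "vfzehss", "vfzeir", "vfzen", "vfzev", "vfzex"
Position 3: vfzeceio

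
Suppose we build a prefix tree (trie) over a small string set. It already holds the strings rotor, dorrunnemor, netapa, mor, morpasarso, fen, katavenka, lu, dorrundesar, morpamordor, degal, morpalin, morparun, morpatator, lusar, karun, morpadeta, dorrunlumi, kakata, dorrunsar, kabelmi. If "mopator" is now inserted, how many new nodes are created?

The longest prefix of "mopator" already in the trie is "mo" (length 2).
So 7 − 2 = 5 new nodes.

5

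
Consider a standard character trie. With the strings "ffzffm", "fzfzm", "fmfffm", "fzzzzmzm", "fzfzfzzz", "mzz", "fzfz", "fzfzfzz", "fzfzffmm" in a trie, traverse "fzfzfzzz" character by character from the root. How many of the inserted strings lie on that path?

Walk "fzfzfzzz" from the root; an end-of-word marker is hit whenever a stored word is a prefix of "fzfzfzzz".
Prefixes of the query that are stored words: "fzfz", "fzfzfzz", "fzfzfzzz"
Count: 3

3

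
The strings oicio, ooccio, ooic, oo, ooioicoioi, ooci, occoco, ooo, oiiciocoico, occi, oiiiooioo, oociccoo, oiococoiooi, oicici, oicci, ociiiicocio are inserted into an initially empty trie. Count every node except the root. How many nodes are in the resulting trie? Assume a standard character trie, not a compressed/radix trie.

Insert word by word; a character creates a node only if that edge doesn't already exist:
  "oicio" → 5 new (o, i, c, i, o)
  "ooccio" → prefix "o" already present; 5 new (o, c, c, i, o)
  "ooic" → prefix "oo" already present; 2 new (i, c)
  "oo" → prefix "oo" already present; 0 new (none)
  "ooioicoioi" → prefix "ooi" already present; 7 new (o, i, c, o, i, o, i)
  "ooci" → prefix "ooc" already present; 1 new (i)
  "occoco" → prefix "o" already present; 5 new (c, c, o, c, o)
  "ooo" → prefix "oo" already present; 1 new (o)
  "oiiciocoico" → prefix "oi" already present; 9 new (i, c, i, o, c, o, i, c, o)
  "occi" → prefix "occ" already present; 1 new (i)
  "oiiiooioo" → prefix "oii" already present; 6 new (i, o, o, i, o, o)
  "oociccoo" → prefix "ooci" already present; 4 new (c, c, o, o)
  "oiococoiooi" → prefix "oi" already present; 9 new (o, c, o, c, o, i, o, o, i)
  "oicici" → prefix "oici" already present; 2 new (c, i)
  "oicci" → prefix "oic" already present; 2 new (c, i)
  "ociiiicocio" → prefix "oc" already present; 9 new (i, i, i, i, c, o, c, i, o)
Total nodes = 5 + 5 + 2 + 0 + 7 + 1 + 5 + 1 + 9 + 1 + 6 + 4 + 9 + 2 + 2 + 9 = 68

68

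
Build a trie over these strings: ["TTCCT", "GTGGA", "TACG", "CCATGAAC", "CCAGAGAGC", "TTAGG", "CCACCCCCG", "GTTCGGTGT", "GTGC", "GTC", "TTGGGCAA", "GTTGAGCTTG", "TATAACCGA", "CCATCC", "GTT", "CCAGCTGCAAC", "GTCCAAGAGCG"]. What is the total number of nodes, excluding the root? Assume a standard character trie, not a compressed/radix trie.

For each word, the new-node count is its length minus the longest prefix already in the trie:
  "TTCCT" → 5 new (T, T, C, C, T)
  "GTGGA" → 5 new (G, T, G, G, A)
  "TACG" → prefix "T" already present; 3 new (A, C, G)
  "CCATGAAC" → 8 new (C, C, A, T, G, A, A, C)
  "CCAGAGAGC" → prefix "CCA" already present; 6 new (G, A, G, A, G, C)
  "TTAGG" → prefix "TT" already present; 3 new (A, G, G)
  "CCACCCCCG" → prefix "CCA" already present; 6 new (C, C, C, C, C, G)
  "GTTCGGTGT" → prefix "GT" already present; 7 new (T, C, G, G, T, G, T)
  "GTGC" → prefix "GTG" already present; 1 new (C)
  "GTC" → prefix "GT" already present; 1 new (C)
  "TTGGGCAA" → prefix "TT" already present; 6 new (G, G, G, C, A, A)
  "GTTGAGCTTG" → prefix "GTT" already present; 7 new (G, A, G, C, T, T, G)
  "TATAACCGA" → prefix "TA" already present; 7 new (T, A, A, C, C, G, A)
  "CCATCC" → prefix "CCAT" already present; 2 new (C, C)
  "GTT" → prefix "GTT" already present; 0 new (none)
  "CCAGCTGCAAC" → prefix "CCAG" already present; 7 new (C, T, G, C, A, A, C)
  "GTCCAAGAGCG" → prefix "GTC" already present; 8 new (C, A, A, G, A, G, C, G)
Total nodes = 5 + 5 + 3 + 8 + 6 + 3 + 6 + 7 + 1 + 1 + 6 + 7 + 7 + 2 + 0 + 7 + 8 = 82

82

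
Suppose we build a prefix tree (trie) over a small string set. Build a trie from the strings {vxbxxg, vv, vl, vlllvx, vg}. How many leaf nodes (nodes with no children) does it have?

Leaves are exactly the stored words that no other stored word extends.
Those words: "vg", "vlllvx", "vv", "vxbxxg"
Leaf count: 4

4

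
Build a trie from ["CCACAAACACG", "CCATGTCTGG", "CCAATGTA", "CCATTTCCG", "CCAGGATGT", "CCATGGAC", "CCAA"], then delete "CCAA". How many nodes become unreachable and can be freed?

0

After clearing the end-marker at "CCAA", prune upward until reaching a node still needed by another word.
Every node on "CCAA" is still needed (e.g. by "CCAATGTA"), so nothing is freed.
Nodes removed: 0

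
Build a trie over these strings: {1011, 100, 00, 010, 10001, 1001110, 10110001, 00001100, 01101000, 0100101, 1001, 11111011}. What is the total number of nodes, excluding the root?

42

Insert word by word; a character creates a node only if that edge doesn't already exist:
  "1011" → 4 new (1, 0, 1, 1)
  "100" → prefix "10" already present; 1 new (0)
  "00" → 2 new (0, 0)
  "010" → prefix "0" already present; 2 new (1, 0)
  "10001" → prefix "100" already present; 2 new (0, 1)
  "1001110" → prefix "100" already present; 4 new (1, 1, 1, 0)
  "10110001" → prefix "1011" already present; 4 new (0, 0, 0, 1)
  "00001100" → prefix "00" already present; 6 new (0, 0, 1, 1, 0, 0)
  "01101000" → prefix "01" already present; 6 new (1, 0, 1, 0, 0, 0)
  "0100101" → prefix "010" already present; 4 new (0, 1, 0, 1)
  "1001" → prefix "1001" already present; 0 new (none)
  "11111011" → prefix "1" already present; 7 new (1, 1, 1, 1, 0, 1, 1)
Total nodes = 4 + 1 + 2 + 2 + 2 + 4 + 4 + 6 + 6 + 4 + 0 + 7 = 42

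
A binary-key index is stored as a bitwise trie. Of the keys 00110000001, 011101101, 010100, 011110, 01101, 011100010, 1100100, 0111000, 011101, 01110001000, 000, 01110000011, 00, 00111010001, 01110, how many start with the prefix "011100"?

4

Traverse to the node for "011100", then collect every word in that subtree.
Words under "011100": 0111000, 01110000011, 011100010, 01110001000
Count: 4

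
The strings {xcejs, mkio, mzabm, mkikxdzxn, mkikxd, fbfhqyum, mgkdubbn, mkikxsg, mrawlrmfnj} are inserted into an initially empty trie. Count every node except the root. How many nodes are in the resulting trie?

45

Insert word by word; a character creates a node only if that edge doesn't already exist:
  "xcejs" → 5 new (x, c, e, j, s)
  "mkio" → 4 new (m, k, i, o)
  "mzabm" → prefix "m" already present; 4 new (z, a, b, m)
  "mkikxdzxn" → prefix "mki" already present; 6 new (k, x, d, z, x, n)
  "mkikxd" → prefix "mkikxd" already present; 0 new (none)
  "fbfhqyum" → 8 new (f, b, f, h, q, y, u, m)
  "mgkdubbn" → prefix "m" already present; 7 new (g, k, d, u, b, b, n)
  "mkikxsg" → prefix "mkikx" already present; 2 new (s, g)
  "mrawlrmfnj" → prefix "m" already present; 9 new (r, a, w, l, r, m, f, n, j)
Total nodes = 5 + 4 + 4 + 6 + 0 + 8 + 7 + 2 + 9 = 45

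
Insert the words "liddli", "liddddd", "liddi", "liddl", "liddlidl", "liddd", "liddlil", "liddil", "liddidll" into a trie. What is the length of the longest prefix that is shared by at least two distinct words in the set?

6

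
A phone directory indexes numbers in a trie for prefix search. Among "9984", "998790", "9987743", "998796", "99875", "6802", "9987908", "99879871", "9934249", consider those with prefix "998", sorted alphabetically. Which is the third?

9987743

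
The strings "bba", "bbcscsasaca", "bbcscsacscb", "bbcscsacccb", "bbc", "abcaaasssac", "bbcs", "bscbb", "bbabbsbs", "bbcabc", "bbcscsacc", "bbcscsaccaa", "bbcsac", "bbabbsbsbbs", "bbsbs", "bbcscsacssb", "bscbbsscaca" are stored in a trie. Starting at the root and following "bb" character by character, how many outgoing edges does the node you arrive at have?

3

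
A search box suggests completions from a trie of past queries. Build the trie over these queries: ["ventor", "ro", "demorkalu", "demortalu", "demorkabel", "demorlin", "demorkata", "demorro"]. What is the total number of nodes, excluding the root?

Insert word by word; a character creates a node only if that edge doesn't already exist:
  "ventor" → 6 new (v, e, n, t, o, r)
  "ro" → 2 new (r, o)
  "demorkalu" → 9 new (d, e, m, o, r, k, a, l, u)
  "demortalu" → prefix "demor" already present; 4 new (t, a, l, u)
  "demorkabel" → prefix "demorka" already present; 3 new (b, e, l)
  "demorlin" → prefix "demor" already present; 3 new (l, i, n)
  "demorkata" → prefix "demorka" already present; 2 new (t, a)
  "demorro" → prefix "demor" already present; 2 new (r, o)
Total nodes = 6 + 2 + 9 + 4 + 3 + 3 + 2 + 2 = 31

31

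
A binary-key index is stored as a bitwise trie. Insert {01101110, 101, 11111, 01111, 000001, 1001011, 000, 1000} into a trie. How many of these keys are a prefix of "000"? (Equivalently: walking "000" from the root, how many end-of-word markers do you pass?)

Traverse "000" character by character; count nodes along the way that are marked as word ends.
Prefixes of the query that are stored words: "000"
Count: 1

1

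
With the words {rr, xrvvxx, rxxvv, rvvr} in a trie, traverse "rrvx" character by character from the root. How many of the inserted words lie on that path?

Walk "rrvx" from the root; an end-of-word marker is hit whenever a stored word is a prefix of "rrvx".
Prefixes of the query that are stored words: "rr"
Count: 1

1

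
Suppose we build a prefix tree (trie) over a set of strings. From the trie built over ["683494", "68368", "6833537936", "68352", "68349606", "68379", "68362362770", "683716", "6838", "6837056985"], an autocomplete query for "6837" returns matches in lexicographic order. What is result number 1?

Filter for "6837…" and sort: "6837056985", "683716", "68379"
The 1st is 6837056985.

6837056985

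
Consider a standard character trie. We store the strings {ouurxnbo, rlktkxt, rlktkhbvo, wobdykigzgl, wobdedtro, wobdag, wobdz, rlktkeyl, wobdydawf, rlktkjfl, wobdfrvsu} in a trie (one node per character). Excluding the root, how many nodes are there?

53

Insert word by word; a character creates a node only if that edge doesn't already exist:
  "ouurxnbo" → 8 new (o, u, u, r, x, n, b, o)
  "rlktkxt" → 7 new (r, l, k, t, k, x, t)
  "rlktkhbvo" → prefix "rlktk" already present; 4 new (h, b, v, o)
  "wobdykigzgl" → 11 new (w, o, b, d, y, k, i, g, z, g, l)
  "wobdedtro" → prefix "wobd" already present; 5 new (e, d, t, r, o)
  "wobdag" → prefix "wobd" already present; 2 new (a, g)
  "wobdz" → prefix "wobd" already present; 1 new (z)
  "rlktkeyl" → prefix "rlktk" already present; 3 new (e, y, l)
  "wobdydawf" → prefix "wobdy" already present; 4 new (d, a, w, f)
  "rlktkjfl" → prefix "rlktk" already present; 3 new (j, f, l)
  "wobdfrvsu" → prefix "wobd" already present; 5 new (f, r, v, s, u)
Total nodes = 8 + 7 + 4 + 11 + 5 + 2 + 1 + 3 + 4 + 3 + 5 = 53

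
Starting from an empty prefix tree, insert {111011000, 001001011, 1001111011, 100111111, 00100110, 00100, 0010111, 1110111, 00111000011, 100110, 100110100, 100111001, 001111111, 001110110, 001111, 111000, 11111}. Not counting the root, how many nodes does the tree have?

Insert word by word; a character creates a node only if that edge doesn't already exist:
  "111011000" → 9 new (1, 1, 1, 0, 1, 1, 0, 0, 0)
  "001001011" → 9 new (0, 0, 1, 0, 0, 1, 0, 1, 1)
  "1001111011" → prefix "1" already present; 9 new (0, 0, 1, 1, 1, 1, 0, 1, 1)
  "100111111" → prefix "1001111" already present; 2 new (1, 1)
  "00100110" → prefix "001001" already present; 2 new (1, 0)
  "00100" → prefix "00100" already present; 0 new (none)
  "0010111" → prefix "0010" already present; 3 new (1, 1, 1)
  "1110111" → prefix "111011" already present; 1 new (1)
  "00111000011" → prefix "001" already present; 8 new (1, 1, 0, 0, 0, 0, 1, 1)
  "100110" → prefix "10011" already present; 1 new (0)
  "100110100" → prefix "100110" already present; 3 new (1, 0, 0)
  "100111001" → prefix "100111" already present; 3 new (0, 0, 1)
  "001111111" → prefix "00111" already present; 4 new (1, 1, 1, 1)
  "001110110" → prefix "001110" already present; 3 new (1, 1, 0)
  "001111" → prefix "001111" already present; 0 new (none)
  "111000" → prefix "1110" already present; 2 new (0, 0)
  "11111" → prefix "111" already present; 2 new (1, 1)
Total nodes = 9 + 9 + 9 + 2 + 2 + 0 + 3 + 1 + 8 + 1 + 3 + 3 + 4 + 3 + 0 + 2 + 2 = 61

61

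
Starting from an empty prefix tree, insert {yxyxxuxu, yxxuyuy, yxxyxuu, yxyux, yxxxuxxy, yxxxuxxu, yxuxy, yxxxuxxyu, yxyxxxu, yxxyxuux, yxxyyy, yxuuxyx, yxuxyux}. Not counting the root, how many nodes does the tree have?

40

For each word, the new-node count is its length minus the longest prefix already in the trie:
  "yxyxxuxu" → 8 new (y, x, y, x, x, u, x, u)
  "yxxuyuy" → prefix "yx" already present; 5 new (x, u, y, u, y)
  "yxxyxuu" → prefix "yxx" already present; 4 new (y, x, u, u)
  "yxyux" → prefix "yxy" already present; 2 new (u, x)
  "yxxxuxxy" → prefix "yxx" already present; 5 new (x, u, x, x, y)
  "yxxxuxxu" → prefix "yxxxuxx" already present; 1 new (u)
  "yxuxy" → prefix "yx" already present; 3 new (u, x, y)
  "yxxxuxxyu" → prefix "yxxxuxxy" already present; 1 new (u)
  "yxyxxxu" → prefix "yxyxx" already present; 2 new (x, u)
  "yxxyxuux" → prefix "yxxyxuu" already present; 1 new (x)
  "yxxyyy" → prefix "yxxy" already present; 2 new (y, y)
  "yxuuxyx" → prefix "yxu" already present; 4 new (u, x, y, x)
  "yxuxyux" → prefix "yxuxy" already present; 2 new (u, x)
Total nodes = 8 + 5 + 4 + 2 + 5 + 1 + 3 + 1 + 2 + 1 + 2 + 4 + 2 = 40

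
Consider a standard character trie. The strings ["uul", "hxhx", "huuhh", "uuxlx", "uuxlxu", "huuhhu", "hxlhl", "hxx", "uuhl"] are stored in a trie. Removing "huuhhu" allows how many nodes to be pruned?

1

After clearing the end-marker at "huuhhu", prune upward until reaching a node still needed by another word.
The suffix "u" (1 node) is used only by "huuhhu"; "huuhh" is itself a stored word, so pruning stops there.
Nodes removed: 1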